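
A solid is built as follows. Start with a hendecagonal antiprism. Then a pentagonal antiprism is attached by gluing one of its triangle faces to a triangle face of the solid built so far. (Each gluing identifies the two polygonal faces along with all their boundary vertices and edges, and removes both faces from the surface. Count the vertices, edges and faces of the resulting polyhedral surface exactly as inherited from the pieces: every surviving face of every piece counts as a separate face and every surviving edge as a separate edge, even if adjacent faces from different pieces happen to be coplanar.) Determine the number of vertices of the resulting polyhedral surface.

A hendecagonal antiprism: V=22, E=44, F=24.
Attach a pentagonal antiprism (V=10, E=20, F=12) along a 3-gon: merge 3 vertices and 3 edges, delete both glued faces → V=29, E=61, F=34.
Check: V − E + F = 29 − 61 + 34 = 2.

29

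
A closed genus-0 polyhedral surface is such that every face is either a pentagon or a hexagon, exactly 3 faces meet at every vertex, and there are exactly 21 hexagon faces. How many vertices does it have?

62

Let x be the number of pentagons; then F = 21 + x.
Edge–face incidences: 2E = 6·21 + 5·x = 126 + 5x.
Every vertex has degree 3, so 3V = 2E.
Euler: V − E + F = 2 ⇒ (2E)/3 − E + (21 + x) = 2.
Multiply by 6: 2·(2E) − 3·(2E) + 6·(21 + x) = 12, i.e. 126 + 6x − (126 + 5x) = 12.
Collecting terms: x = 12.
Then 2E = 126 + 5·12 = 186, so E = 93, V = 2E/3 = 62, F = 21 + 12 = 33.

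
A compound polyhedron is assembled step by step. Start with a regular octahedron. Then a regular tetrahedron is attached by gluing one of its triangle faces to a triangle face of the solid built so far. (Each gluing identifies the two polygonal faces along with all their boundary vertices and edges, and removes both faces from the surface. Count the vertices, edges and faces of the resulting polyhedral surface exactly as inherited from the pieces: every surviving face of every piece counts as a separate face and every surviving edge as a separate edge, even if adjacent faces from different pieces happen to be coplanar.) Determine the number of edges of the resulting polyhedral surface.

15

A regular octahedron: V=6, E=12, F=8.
Attach a regular tetrahedron (V=4, E=6, F=4) along a 3-gon: merge 3 vertices and 3 edges, delete both glued faces → V=7, E=15, F=10.
Check: V − E + F = 7 − 15 + 10 = 2.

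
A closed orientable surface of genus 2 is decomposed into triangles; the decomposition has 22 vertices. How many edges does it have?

χ = 2 − 2·2 = -2, and every face is a triangle so 3F = 2E.
V − E + F = -2 with E = 3F/2 gives 22 − (3/2 − 1)·F = -2, so F = 48 and E = 72.

72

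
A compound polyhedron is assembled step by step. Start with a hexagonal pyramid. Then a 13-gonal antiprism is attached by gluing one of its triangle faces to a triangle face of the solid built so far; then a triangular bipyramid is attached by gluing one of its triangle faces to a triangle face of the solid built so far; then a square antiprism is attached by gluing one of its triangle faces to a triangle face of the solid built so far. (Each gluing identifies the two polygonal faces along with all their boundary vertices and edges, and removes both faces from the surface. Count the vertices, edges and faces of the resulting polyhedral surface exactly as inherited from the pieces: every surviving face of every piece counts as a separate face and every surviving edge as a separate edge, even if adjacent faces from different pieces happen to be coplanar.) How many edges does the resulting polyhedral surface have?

80

A hexagonal pyramid: V=7, E=12, F=7.
Attach a 13-gonal antiprism (V=26, E=52, F=28) along a 3-gon: merge 3 vertices and 3 edges, delete both glued faces → V=30, E=61, F=33.
Attach a triangular bipyramid (V=5, E=9, F=6) along a 3-gon: merge 3 vertices and 3 edges, delete both glued faces → V=32, E=67, F=37.
Attach a square antiprism (V=8, E=16, F=10) along a 3-gon: merge 3 vertices and 3 edges, delete both glued faces → V=37, E=80, F=45.
Check: V − E + F = 37 − 80 + 45 = 2.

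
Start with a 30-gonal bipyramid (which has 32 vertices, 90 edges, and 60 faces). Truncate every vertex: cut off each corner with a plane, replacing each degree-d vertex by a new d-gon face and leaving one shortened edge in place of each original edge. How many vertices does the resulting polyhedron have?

180

Truncation replaces each original edge-end by a new vertex, so V′ = 2E = 180.
Each original edge survives, and each old vertex of degree d contributes d new edges; summing degrees gives Σd = 2E, so E′ = E + 2E = 3E = 270.
Each original face survives and each original vertex becomes one new face: F′ = F + V = 92.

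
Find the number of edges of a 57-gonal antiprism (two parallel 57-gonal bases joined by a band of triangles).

An antiprism on an n-gon has two n-gon caps and 2n triangles: V = 2·57 = 114, E = 4·57 = 228, F = 2·57 + 2 = 116.
Check: V − E + F = 114 − 228 + 116 = 2.

228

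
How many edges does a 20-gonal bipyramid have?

60

A bipyramid over an n-gon has 2n triangular faces and n + 2 vertices: V = 20 + 2 = 22, E = 3·20 = 60, F = 2·20 = 40.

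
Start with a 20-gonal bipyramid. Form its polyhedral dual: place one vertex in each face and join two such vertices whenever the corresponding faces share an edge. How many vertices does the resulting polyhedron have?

40

The base solid has V = 22, E = 60, F = 40.
The dual swaps V and F and preserves E: V′ = F = 40, E′ = E = 60, F′ = V = 22.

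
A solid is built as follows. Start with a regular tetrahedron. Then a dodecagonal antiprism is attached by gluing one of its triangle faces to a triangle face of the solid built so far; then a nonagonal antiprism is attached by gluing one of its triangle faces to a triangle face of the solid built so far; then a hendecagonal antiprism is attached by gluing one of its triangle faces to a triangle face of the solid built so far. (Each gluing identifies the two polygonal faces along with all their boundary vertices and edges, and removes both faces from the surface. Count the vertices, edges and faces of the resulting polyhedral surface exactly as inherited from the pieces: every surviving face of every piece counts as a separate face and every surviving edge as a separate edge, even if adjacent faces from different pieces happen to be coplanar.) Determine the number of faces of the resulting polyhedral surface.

68

A regular tetrahedron: V=4, E=6, F=4.
Attach a dodecagonal antiprism (V=24, E=48, F=26) along a 3-gon: merge 3 vertices and 3 edges, delete both glued faces → V=25, E=51, F=28.
Attach a nonagonal antiprism (V=18, E=36, F=20) along a 3-gon: merge 3 vertices and 3 edges, delete both glued faces → V=40, E=84, F=46.
Attach a hendecagonal antiprism (V=22, E=44, F=24) along a 3-gon: merge 3 vertices and 3 edges, delete both glued faces → V=59, E=125, F=68.
Check: V − E + F = 59 − 125 + 68 = 2.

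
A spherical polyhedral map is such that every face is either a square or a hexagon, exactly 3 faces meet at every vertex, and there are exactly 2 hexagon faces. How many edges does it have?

Let x be the number of squares; then F = 2 + x.
Edge–face incidences: 2E = 6·2 + 4·x = 12 + 4x.
Every vertex has degree 3, so 3V = 2E.
Euler: V − E + F = 2 ⇒ (2E)/3 − E + (2 + x) = 2.
Multiply by 6: 2·(2E) − 3·(2E) + 6·(2 + x) = 12, i.e. 12 + 6x − (12 + 4x) = 12.
Collecting terms: 2x = 12, so x = 6.
Then 2E = 12 + 4·6 = 36, so E = 18, V = 2E/3 = 12, F = 2 + 6 = 8.

18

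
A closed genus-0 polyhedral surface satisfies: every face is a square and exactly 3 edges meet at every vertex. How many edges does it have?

Each face has 4 edges and each edge borders two faces, so 2E = 4F.
Each vertex has degree 3, so 3V = 2E and hence V = 4F/3.
Euler: V − E + F = 2 ⇒ (4F/3) − (4F/2) + F = 2.
Multiply by 6: (8 − 12 + 6)F = 12, i.e. 2F = 12.
So F = 6, E = 4·6/2 = 12, V = 4·6/3 = 8.

12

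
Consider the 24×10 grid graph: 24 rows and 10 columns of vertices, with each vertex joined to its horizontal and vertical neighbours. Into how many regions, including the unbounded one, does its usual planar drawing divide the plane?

The grid has V = 24·10 = 240 vertices and E = 24·9 + 10·23 = 446 edges.
F = 2 − V + E = 2 − 240 + 446 = 208.

208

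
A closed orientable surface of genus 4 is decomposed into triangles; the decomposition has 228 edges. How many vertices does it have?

χ = 2 − 2·4 = -6, and every face is a triangle so 3F = 2E.
F = 2E/3 = 152. Then V = -6 + E − F = -6 + 228 − 152 = 70.

70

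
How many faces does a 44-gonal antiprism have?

An antiprism on an n-gon has two n-gon caps and 2n triangles: V = 2·44 = 88, E = 4·44 = 176, F = 2·44 + 2 = 90.

90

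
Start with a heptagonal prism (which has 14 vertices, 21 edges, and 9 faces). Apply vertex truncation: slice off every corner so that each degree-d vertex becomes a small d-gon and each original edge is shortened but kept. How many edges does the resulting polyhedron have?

63

Truncation replaces each original edge-end by a new vertex, so V′ = 2E = 42.
Each original edge survives, and each old vertex of degree d contributes d new edges; summing degrees gives Σd = 2E, so E′ = E + 2E = 3E = 63.
Each original face survives and each original vertex becomes one new face: F′ = F + V = 23.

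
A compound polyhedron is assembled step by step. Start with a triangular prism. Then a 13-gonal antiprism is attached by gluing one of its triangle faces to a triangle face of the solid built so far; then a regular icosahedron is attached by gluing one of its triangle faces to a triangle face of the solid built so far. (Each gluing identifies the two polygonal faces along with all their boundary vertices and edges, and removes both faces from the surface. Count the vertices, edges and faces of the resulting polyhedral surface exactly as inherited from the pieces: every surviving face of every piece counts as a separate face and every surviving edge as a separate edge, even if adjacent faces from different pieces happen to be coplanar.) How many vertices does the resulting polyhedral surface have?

38

A triangular prism: V=6, E=9, F=5.
Attach a 13-gonal antiprism (V=26, E=52, F=28) along a 3-gon: merge 3 vertices and 3 edges, delete both glued faces → V=29, E=58, F=31.
Attach a regular icosahedron (V=12, E=30, F=20) along a 3-gon: merge 3 vertices and 3 edges, delete both glued faces → V=38, E=85, F=49.
Check: V − E + F = 38 − 85 + 49 = 2.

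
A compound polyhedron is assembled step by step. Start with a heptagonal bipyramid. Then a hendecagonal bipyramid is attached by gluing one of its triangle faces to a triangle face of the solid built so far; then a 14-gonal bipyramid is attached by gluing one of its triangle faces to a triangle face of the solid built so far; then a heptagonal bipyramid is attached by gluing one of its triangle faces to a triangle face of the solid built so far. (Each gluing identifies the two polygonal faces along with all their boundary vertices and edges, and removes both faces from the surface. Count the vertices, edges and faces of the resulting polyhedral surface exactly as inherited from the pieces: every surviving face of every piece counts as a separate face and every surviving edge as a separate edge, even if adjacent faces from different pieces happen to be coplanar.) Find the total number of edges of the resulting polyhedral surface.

A heptagonal bipyramid: V=9, E=21, F=14.
Attach a hendecagonal bipyramid (V=13, E=33, F=22) along a 3-gon: merge 3 vertices and 3 edges, delete both glued faces → V=19, E=51, F=34.
Attach a 14-gonal bipyramid (V=16, E=42, F=28) along a 3-gon: merge 3 vertices and 3 edges, delete both glued faces → V=32, E=90, F=60.
Attach a heptagonal bipyramid (V=9, E=21, F=14) along a 3-gon: merge 3 vertices and 3 edges, delete both glued faces → V=38, E=108, F=72.
Check: V − E + F = 38 − 108 + 72 = 2.

108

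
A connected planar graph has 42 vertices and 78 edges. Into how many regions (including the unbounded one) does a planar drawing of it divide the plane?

Euler's formula for a connected plane graph: V − E + F = 2, so F = 2 − 42 + 78 = 38.

38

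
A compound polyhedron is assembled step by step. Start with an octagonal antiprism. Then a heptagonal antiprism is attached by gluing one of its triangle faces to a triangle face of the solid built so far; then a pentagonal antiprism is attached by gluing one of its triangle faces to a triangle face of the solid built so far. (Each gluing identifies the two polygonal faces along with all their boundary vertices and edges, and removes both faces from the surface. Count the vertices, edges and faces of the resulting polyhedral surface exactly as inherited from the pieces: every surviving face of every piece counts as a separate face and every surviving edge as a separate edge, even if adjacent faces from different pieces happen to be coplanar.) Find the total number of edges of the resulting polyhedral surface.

74

An octagonal antiprism: V=16, E=32, F=18.
Attach a heptagonal antiprism (V=14, E=28, F=16) along a 3-gon: merge 3 vertices and 3 edges, delete both glued faces → V=27, E=57, F=32.
Attach a pentagonal antiprism (V=10, E=20, F=12) along a 3-gon: merge 3 vertices and 3 edges, delete both glued faces → V=34, E=74, F=42.
Check: V − E + F = 34 − 74 + 42 = 2.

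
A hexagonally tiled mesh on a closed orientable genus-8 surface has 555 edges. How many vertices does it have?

χ = 2 − 2·8 = -14, and every face is a hexagon so 6F = 2E.
F = 2E/6 = 185. Then V = -14 + E − F = -14 + 555 − 185 = 356.

356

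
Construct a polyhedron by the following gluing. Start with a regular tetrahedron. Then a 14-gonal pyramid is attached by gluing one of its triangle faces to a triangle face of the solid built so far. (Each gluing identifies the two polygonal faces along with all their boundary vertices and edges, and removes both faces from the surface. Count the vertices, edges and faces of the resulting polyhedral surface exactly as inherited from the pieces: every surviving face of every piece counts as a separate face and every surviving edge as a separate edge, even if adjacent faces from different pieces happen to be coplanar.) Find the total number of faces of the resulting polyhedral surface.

17

A regular tetrahedron: V=4, E=6, F=4.
Attach a 14-gonal pyramid (V=15, E=28, F=15) along a 3-gon: merge 3 vertices and 3 edges, delete both glued faces → V=16, E=31, F=17.
Check: V − E + F = 16 − 31 + 17 = 2.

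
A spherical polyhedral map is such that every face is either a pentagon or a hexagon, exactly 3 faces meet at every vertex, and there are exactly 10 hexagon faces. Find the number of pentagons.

Let x be the number of pentagons; then F = 10 + x.
Edge–face incidences: 2E = 6·10 + 5·x = 60 + 5x.
Every vertex has degree 3, so 3V = 2E.
Euler: V − E + F = 2 ⇒ (2E)/3 − E + (10 + x) = 2.
Multiply by 6: 2·(2E) − 3·(2E) + 6·(10 + x) = 12, i.e. 60 + 6x − (60 + 5x) = 12.
Collecting terms: x = 12.
Then 2E = 60 + 5·12 = 120, so E = 60, V = 2E/3 = 40, F = 10 + 12 = 22.

12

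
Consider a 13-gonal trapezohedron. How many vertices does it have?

The n-trapezohedron (dual of the n-antiprism) has V = 2·13 + 2 = 28, E = 4·13 = 52, F = 2·13 = 26.

28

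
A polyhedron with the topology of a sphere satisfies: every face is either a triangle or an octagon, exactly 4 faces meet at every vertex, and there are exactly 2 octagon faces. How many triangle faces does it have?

16

Let x be the number of triangles; then F = 2 + x.
Edge–face incidences: 2E = 8·2 + 3·x = 16 + 3x.
Every vertex has degree 4, so 4V = 2E.
Euler: V − E + F = 2 ⇒ (2E)/4 − E + (2 + x) = 2.
Multiply by 8: 2·(2E) − 4·(2E) + 8·(2 + x) = 16, i.e. 16 + 8x − 2·(16 + 3x) = 16.
Collecting terms: 2x − 16 = 16, so 2x = 32, so x = 16.
Then 2E = 16 + 3·16 = 64, so E = 32, V = 2E/4 = 16, F = 2 + 16 = 18.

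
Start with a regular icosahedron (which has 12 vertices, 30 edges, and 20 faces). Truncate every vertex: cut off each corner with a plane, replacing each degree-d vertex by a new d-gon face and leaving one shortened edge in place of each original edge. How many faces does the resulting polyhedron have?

Truncation replaces each original edge-end by a new vertex, so V′ = 2E = 60.
Each original edge survives, and each old vertex of degree d contributes d new edges; summing degrees gives Σd = 2E, so E′ = E + 2E = 3E = 90.
Each original face survives and each original vertex becomes one new face: F′ = F + V = 32.

32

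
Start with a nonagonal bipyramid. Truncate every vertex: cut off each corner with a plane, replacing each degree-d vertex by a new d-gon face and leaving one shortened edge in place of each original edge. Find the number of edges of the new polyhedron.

The base solid has V = 11, E = 27, F = 18.
Truncation replaces each original edge-end by a new vertex, so V′ = 2E = 54.
Each original edge survives, and each old vertex of degree d contributes d new edges; summing degrees gives Σd = 2E, so E′ = E + 2E = 3E = 81.
Each original face survives and each original vertex becomes one new face: F′ = F + V = 29.

81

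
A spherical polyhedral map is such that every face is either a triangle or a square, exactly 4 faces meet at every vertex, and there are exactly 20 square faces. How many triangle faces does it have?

Let x be the number of triangles; then F = 20 + x.
Edge–face incidences: 2E = 4·20 + 3·x = 80 + 3x.
Every vertex has degree 4, so 4V = 2E.
Euler: V − E + F = 2 ⇒ (2E)/4 − E + (20 + x) = 2.
Multiply by 8: 2·(2E) − 4·(2E) + 8·(20 + x) = 16, i.e. 160 + 8x − 2·(80 + 3x) = 16.
Collecting terms: 2x = 16, so x = 8.
Then 2E = 80 + 3·8 = 104, so E = 52, V = 2E/4 = 26, F = 20 + 8 = 28.

8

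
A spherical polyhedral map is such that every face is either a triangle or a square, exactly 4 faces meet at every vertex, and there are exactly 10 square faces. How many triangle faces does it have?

Let x be the number of triangles; then F = 10 + x.
Edge–face incidences: 2E = 4·10 + 3·x = 40 + 3x.
Every vertex has degree 4, so 4V = 2E.
Euler: V − E + F = 2 ⇒ (2E)/4 − E + (10 + x) = 2.
Multiply by 8: 2·(2E) − 4·(2E) + 8·(10 + x) = 16, i.e. 80 + 8x − 2·(40 + 3x) = 16.
Collecting terms: 2x = 16, so x = 8.
Then 2E = 40 + 3·8 = 64, so E = 32, V = 2E/4 = 16, F = 10 + 8 = 18.

8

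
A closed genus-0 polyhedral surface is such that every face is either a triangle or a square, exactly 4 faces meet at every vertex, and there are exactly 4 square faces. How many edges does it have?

20

Let x be the number of triangles; then F = 4 + x.
Edge–face incidences: 2E = 4·4 + 3·x = 16 + 3x.
Every vertex has degree 4, so 4V = 2E.
Euler: V − E + F = 2 ⇒ (2E)/4 − E + (4 + x) = 2.
Multiply by 8: 2·(2E) − 4·(2E) + 8·(4 + x) = 16, i.e. 32 + 8x − 2·(16 + 3x) = 16.
Collecting terms: 2x = 16, so x = 8.
Then 2E = 16 + 3·8 = 40, so E = 20, V = 2E/4 = 10, F = 4 + 8 = 12.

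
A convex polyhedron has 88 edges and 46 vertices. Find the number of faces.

Here V − E + F = 2.
F = 2 − V + E = 2 − 46 + 88 = 44.

44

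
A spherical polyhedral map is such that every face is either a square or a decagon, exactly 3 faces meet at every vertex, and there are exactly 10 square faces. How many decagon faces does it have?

2

Let x be the number of decagons; then F = 10 + x.
Edge–face incidences: 2E = 4·10 + 10·x = 40 + 10x.
Every vertex has degree 3, so 3V = 2E.
Euler: V − E + F = 2 ⇒ (2E)/3 − E + (10 + x) = 2.
Multiply by 6: 2·(2E) − 3·(2E) + 6·(10 + x) = 12, i.e. 60 + 6x − (40 + 10x) = 12.
Collecting terms: −4x + 20 = 12, so −4x = −8, so x = 2.
Then 2E = 40 + 10·2 = 60, so E = 30, V = 2E/3 = 20, F = 10 + 2 = 12.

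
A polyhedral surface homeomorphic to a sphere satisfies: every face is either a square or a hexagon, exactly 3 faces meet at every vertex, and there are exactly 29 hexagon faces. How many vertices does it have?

66

Let x be the number of squares; then F = 29 + x.
Edge–face incidences: 2E = 6·29 + 4·x = 174 + 4x.
Every vertex has degree 3, so 3V = 2E.
Euler: V − E + F = 2 ⇒ (2E)/3 − E + (29 + x) = 2.
Multiply by 6: 2·(2E) − 3·(2E) + 6·(29 + x) = 12, i.e. 174 + 6x − (174 + 4x) = 12.
Collecting terms: 2x = 12, so x = 6.
Then 2E = 174 + 4·6 = 198, so E = 99, V = 2E/3 = 66, F = 29 + 6 = 35.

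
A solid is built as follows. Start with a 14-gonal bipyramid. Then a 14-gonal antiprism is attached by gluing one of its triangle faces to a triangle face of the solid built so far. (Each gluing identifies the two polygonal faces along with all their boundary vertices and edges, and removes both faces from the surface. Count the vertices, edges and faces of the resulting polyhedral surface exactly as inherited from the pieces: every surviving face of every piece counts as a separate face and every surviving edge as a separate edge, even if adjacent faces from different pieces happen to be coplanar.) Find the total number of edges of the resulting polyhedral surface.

95

A 14-gonal bipyramid: V=16, E=42, F=28.
Attach a 14-gonal antiprism (V=28, E=56, F=30) along a 3-gon: merge 3 vertices and 3 edges, delete both glued faces → V=41, E=95, F=56.
Check: V − E + F = 41 − 95 + 56 = 2.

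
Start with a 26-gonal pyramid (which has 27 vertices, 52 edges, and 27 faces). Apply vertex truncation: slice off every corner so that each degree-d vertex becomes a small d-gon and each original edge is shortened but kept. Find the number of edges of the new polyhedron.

156

Truncation replaces each original edge-end by a new vertex, so V′ = 2E = 104.
Each original edge survives, and each old vertex of degree d contributes d new edges; summing degrees gives Σd = 2E, so E′ = E + 2E = 3E = 156.
Each original face survives and each original vertex becomes one new face: F′ = F + V = 54.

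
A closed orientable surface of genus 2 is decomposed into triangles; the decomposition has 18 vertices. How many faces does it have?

χ = 2 − 2·2 = -2, and every face is a triangle so 3F = 2E.
V − E + F = -2 with E = 3F/2 gives 18 − (3/2 − 1)·F = -2, so F = 40 and E = 60.

40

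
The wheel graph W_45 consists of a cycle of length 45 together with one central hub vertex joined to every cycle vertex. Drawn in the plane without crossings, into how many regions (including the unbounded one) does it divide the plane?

W_45 has V = 45 + 1 = 46 vertices and E = 2·45 = 90 edges.
By Euler's formula F = 2 − V + E = 2 − 46 + 90 = 46.

46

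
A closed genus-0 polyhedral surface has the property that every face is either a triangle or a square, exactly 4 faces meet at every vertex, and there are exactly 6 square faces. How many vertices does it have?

Let x be the number of triangles; then F = 6 + x.
Edge–face incidences: 2E = 4·6 + 3·x = 24 + 3x.
Every vertex has degree 4, so 4V = 2E.
Euler: V − E + F = 2 ⇒ (2E)/4 − E + (6 + x) = 2.
Multiply by 8: 2·(2E) − 4·(2E) + 8·(6 + x) = 16, i.e. 48 + 8x − 2·(24 + 3x) = 16.
Collecting terms: 2x = 16, so x = 8.
Then 2E = 24 + 3·8 = 48, so E = 24, V = 2E/4 = 12, F = 6 + 8 = 14.

12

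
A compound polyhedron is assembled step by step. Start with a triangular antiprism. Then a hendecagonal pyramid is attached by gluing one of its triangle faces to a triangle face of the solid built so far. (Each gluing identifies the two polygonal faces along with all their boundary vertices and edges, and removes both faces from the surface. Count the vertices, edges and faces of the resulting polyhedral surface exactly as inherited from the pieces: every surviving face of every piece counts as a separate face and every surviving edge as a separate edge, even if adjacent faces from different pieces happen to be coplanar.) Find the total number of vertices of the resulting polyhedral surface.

15

A triangular antiprism: V=6, E=12, F=8.
Attach a hendecagonal pyramid (V=12, E=22, F=12) along a 3-gon: merge 3 vertices and 3 edges, delete both glued faces → V=15, E=31, F=18.
Check: V − E + F = 15 − 31 + 18 = 2.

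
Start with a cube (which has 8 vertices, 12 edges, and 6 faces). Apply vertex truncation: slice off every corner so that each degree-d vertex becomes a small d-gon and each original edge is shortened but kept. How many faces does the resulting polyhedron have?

Truncation replaces each original edge-end by a new vertex, so V′ = 2E = 24.
Each original edge survives, and each old vertex of degree d contributes d new edges; summing degrees gives Σd = 2E, so E′ = E + 2E = 3E = 36.
Each original face survives and each original vertex becomes one new face: F′ = F + V = 14.

14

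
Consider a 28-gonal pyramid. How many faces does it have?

29

A pyramid on an n-gon base has one n-gon and n triangles: V = 28 + 1 = 29, E = 2·28 = 56, F = 28 + 1 = 29.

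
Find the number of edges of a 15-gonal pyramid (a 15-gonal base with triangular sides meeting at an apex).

A pyramid on an n-gon base has one n-gon and n triangles: V = 15 + 1 = 16, E = 2·15 = 30, F = 15 + 1 = 16.
Check: V − E + F = 16 − 30 + 16 = 2.

30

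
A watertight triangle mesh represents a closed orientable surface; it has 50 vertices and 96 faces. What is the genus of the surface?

Every face is a triangle, so 2E = 3·96 = 288, giving E = 144.
χ = V − E + F = 50 − 144 + 96 = 2.
For a closed orientable surface χ = 2 − 2g, so g = (2 − (2))/2 = 0.

0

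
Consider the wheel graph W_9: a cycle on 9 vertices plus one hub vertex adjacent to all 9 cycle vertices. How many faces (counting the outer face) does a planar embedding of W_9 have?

W_9 has V = 9 + 1 = 10 vertices and E = 2·9 = 18 edges.
By Euler's formula F = 2 − V + E = 2 − 10 + 18 = 10.

10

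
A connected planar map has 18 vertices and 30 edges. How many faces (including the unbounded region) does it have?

14

Euler's formula for a connected plane graph: V − E + F = 2, so F = 2 − 18 + 30 = 14.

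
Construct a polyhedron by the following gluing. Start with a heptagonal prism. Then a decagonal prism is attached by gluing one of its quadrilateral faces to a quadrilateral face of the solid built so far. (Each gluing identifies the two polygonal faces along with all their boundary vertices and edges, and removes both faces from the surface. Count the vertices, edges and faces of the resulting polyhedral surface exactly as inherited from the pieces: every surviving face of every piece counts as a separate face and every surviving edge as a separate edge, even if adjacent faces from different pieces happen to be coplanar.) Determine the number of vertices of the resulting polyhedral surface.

A heptagonal prism: V=14, E=21, F=9.
Attach a decagonal prism (V=20, E=30, F=12) along a 4-gon: merge 4 vertices and 4 edges, delete both glued faces → V=30, E=47, F=19.
Check: V − E + F = 30 − 47 + 19 = 2.

30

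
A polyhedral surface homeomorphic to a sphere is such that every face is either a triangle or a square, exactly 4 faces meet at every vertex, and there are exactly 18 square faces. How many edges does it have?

Let x be the number of triangles; then F = 18 + x.
Edge–face incidences: 2E = 4·18 + 3·x = 72 + 3x.
Every vertex has degree 4, so 4V = 2E.
Euler: V − E + F = 2 ⇒ (2E)/4 − E + (18 + x) = 2.
Multiply by 8: 2·(2E) − 4·(2E) + 8·(18 + x) = 16, i.e. 144 + 8x − 2·(72 + 3x) = 16.
Collecting terms: 2x = 16, so x = 8.
Then 2E = 72 + 3·8 = 96, so E = 48, V = 2E/4 = 24, F = 18 + 8 = 26.

48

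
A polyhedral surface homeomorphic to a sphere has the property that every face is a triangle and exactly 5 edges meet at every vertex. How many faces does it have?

Each face has 3 edges and each edge borders two faces, so 2E = 3F.
Each vertex has degree 5, so 5V = 2E and hence V = 3F/5.
Euler: V − E + F = 2 ⇒ (3F/5) − (3F/2) + F = 2.
Multiply by 10: (6 − 15 + 10)F = 20, i.e. 1F = 20.
So F = 20, E = 3·20/2 = 30, V = 3·20/5 = 12.

20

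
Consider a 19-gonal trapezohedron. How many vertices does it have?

40

The n-trapezohedron (dual of the n-antiprism) has V = 2·19 + 2 = 40, E = 4·19 = 76, F = 2·19 = 38.
Check: V − E + F = 40 − 76 + 38 = 2.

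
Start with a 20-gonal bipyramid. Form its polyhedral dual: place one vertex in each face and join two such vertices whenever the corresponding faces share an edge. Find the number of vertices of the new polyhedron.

The base solid has V = 22, E = 60, F = 40.
The dual swaps V and F and preserves E: V′ = F = 40, E′ = E = 60, F′ = V = 22.

40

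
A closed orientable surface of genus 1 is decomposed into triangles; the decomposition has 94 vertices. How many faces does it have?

188

χ = 2 − 2·1 = 0, and every face is a triangle so 3F = 2E.
V − E + F = 0 with E = 3F/2 gives 94 − (3/2 − 1)·F = 0, so F = 188 and E = 282.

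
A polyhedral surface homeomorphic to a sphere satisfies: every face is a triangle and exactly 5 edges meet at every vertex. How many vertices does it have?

12

Each face has 3 edges and each edge borders two faces, so 2E = 3F.
Each vertex has degree 5, so 5V = 2E and hence V = 3F/5.
Euler: V − E + F = 2 ⇒ (3F/5) − (3F/2) + F = 2.
Multiply by 10: (6 − 15 + 10)F = 20, i.e. 1F = 20.
So F = 20, E = 3·20/2 = 30, V = 3·20/5 = 12.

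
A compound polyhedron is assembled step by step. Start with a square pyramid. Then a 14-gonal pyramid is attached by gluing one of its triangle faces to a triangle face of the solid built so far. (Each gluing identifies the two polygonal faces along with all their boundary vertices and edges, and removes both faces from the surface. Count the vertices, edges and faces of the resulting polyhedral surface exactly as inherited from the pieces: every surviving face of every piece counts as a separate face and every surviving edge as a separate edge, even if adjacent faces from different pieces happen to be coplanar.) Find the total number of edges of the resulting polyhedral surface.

A square pyramid: V=5, E=8, F=5.
Attach a 14-gonal pyramid (V=15, E=28, F=15) along a 3-gon: merge 3 vertices and 3 edges, delete both glued faces → V=17, E=33, F=18.
Check: V − E + F = 17 − 33 + 18 = 2.

33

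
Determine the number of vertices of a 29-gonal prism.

A prism on an n-gon has two n-gon bases and n rectangular sides: V = 2·29 = 58, E = 3·29 = 87, F = 29 + 2 = 31.

58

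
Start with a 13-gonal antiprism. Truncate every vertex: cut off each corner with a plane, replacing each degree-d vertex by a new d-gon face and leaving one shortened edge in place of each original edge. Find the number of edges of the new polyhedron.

156

The base solid has V = 26, E = 52, F = 28.
Truncation replaces each original edge-end by a new vertex, so V′ = 2E = 104.
Each original edge survives, and each old vertex of degree d contributes d new edges; summing degrees gives Σd = 2E, so E′ = E + 2E = 3E = 156.
Each original face survives and each original vertex becomes one new face: F′ = F + V = 54.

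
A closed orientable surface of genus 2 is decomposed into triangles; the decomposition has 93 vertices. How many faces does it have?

190

χ = 2 − 2·2 = -2, and every face is a triangle so 3F = 2E.
V − E + F = -2 with E = 3F/2 gives 93 − (3/2 − 1)·F = -2, so F = 190 and E = 285.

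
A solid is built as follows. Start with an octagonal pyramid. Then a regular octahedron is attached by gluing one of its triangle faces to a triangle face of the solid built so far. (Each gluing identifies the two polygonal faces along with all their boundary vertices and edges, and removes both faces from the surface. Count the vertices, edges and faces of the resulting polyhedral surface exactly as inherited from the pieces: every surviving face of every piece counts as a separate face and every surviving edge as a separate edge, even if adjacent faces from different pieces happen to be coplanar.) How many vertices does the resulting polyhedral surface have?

An octagonal pyramid: V=9, E=16, F=9.
Attach a regular octahedron (V=6, E=12, F=8) along a 3-gon: merge 3 vertices and 3 edges, delete both glued faces → V=12, E=25, F=15.
Check: V − E + F = 12 − 25 + 15 = 2.

12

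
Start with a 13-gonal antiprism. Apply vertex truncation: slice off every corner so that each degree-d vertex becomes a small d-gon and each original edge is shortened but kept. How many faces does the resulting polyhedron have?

The base solid has V = 26, E = 52, F = 28.
Truncation replaces each original edge-end by a new vertex, so V′ = 2E = 104.
Each original edge survives, and each old vertex of degree d contributes d new edges; summing degrees gives Σd = 2E, so E′ = E + 2E = 3E = 156.
Each original face survives and each original vertex becomes one new face: F′ = F + V = 54.

54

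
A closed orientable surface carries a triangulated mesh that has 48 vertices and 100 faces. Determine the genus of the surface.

2

Every face is a triangle, so 2E = 3·100 = 300, giving E = 150.
χ = V − E + F = 48 − 150 + 100 = -2.
For a closed orientable surface χ = 2 − 2g, so g = (2 − (-2))/2 = 2.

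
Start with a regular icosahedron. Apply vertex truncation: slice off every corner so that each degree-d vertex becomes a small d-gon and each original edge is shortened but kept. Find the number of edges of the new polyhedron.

90

The base solid has V = 12, E = 30, F = 20.
Truncation replaces each original edge-end by a new vertex, so V′ = 2E = 60.
Each original edge survives, and each old vertex of degree d contributes d new edges; summing degrees gives Σd = 2E, so E′ = E + 2E = 3E = 90.
Each original face survives and each original vertex becomes one new face: F′ = F + V = 32.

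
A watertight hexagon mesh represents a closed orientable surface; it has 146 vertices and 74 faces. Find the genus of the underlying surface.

2

Every face is a hexagon, so 2E = 6·74 = 444, giving E = 222.
χ = V − E + F = 146 − 222 + 74 = -2.
For a closed orientable surface χ = 2 − 2g, so g = (2 − (-2))/2 = 2.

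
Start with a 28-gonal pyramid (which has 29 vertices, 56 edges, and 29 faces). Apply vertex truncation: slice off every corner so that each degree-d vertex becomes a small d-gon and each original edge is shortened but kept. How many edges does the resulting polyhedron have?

Truncation replaces each original edge-end by a new vertex, so V′ = 2E = 112.
Each original edge survives, and each old vertex of degree d contributes d new edges; summing degrees gives Σd = 2E, so E′ = E + 2E = 3E = 168.
Each original face survives and each original vertex becomes one new face: F′ = F + V = 58.

168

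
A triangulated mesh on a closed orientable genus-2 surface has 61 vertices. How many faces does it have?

126

χ = 2 − 2·2 = -2, and every face is a triangle so 3F = 2E.
V − E + F = -2 with E = 3F/2 gives 61 − (3/2 − 1)·F = -2, so F = 126 and E = 189.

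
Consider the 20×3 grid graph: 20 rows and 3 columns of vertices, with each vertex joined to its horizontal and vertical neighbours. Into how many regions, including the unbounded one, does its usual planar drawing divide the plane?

The grid has V = 20·3 = 60 vertices and E = 20·2 + 3·19 = 97 edges.
F = 2 − V + E = 2 − 60 + 97 = 39.

39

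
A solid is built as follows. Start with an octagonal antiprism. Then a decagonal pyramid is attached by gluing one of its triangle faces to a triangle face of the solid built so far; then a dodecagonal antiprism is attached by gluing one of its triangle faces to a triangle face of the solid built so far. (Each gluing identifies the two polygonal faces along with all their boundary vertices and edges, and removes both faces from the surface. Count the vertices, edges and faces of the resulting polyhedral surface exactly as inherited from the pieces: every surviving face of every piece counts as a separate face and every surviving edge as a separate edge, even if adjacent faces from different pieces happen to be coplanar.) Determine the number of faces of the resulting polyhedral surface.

51

An octagonal antiprism: V=16, E=32, F=18.
Attach a decagonal pyramid (V=11, E=20, F=11) along a 3-gon: merge 3 vertices and 3 edges, delete both glued faces → V=24, E=49, F=27.
Attach a dodecagonal antiprism (V=24, E=48, F=26) along a 3-gon: merge 3 vertices and 3 edges, delete both glued faces → V=45, E=94, F=51.
Check: V − E + F = 45 − 94 + 51 = 2.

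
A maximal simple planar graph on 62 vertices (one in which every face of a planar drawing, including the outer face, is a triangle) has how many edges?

In a plane triangulation 3F = 2E and V − E + F = 2, so E = 3V − 6 = 3·62 − 6 = 180.

180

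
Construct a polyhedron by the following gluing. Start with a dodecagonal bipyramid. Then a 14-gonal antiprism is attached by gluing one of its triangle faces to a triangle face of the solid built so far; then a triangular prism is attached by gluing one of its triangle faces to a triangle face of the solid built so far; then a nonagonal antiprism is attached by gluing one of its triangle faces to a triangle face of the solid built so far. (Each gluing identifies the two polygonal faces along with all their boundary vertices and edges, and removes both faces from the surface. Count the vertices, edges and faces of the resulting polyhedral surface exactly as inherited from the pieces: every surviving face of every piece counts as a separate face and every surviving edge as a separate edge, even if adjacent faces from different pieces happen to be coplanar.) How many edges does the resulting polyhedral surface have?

A dodecagonal bipyramid: V=14, E=36, F=24.
Attach a 14-gonal antiprism (V=28, E=56, F=30) along a 3-gon: merge 3 vertices and 3 edges, delete both glued faces → V=39, E=89, F=52.
Attach a triangular prism (V=6, E=9, F=5) along a 3-gon: merge 3 vertices and 3 edges, delete both glued faces → V=42, E=95, F=55.
Attach a nonagonal antiprism (V=18, E=36, F=20) along a 3-gon: merge 3 vertices and 3 edges, delete both glued faces → V=57, E=128, F=73.
Check: V − E + F = 57 − 128 + 73 = 2.

128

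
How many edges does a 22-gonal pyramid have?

44

A pyramid on an n-gon base has one n-gon and n triangles: V = 22 + 1 = 23, E = 2·22 = 44, F = 22 + 1 = 23.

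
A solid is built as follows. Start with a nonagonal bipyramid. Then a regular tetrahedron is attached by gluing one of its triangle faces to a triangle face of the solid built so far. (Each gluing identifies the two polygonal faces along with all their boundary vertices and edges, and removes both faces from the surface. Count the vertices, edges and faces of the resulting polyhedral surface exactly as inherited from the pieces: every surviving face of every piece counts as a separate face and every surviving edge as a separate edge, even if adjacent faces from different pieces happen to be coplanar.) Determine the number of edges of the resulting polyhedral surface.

A nonagonal bipyramid: V=11, E=27, F=18.
Attach a regular tetrahedron (V=4, E=6, F=4) along a 3-gon: merge 3 vertices and 3 edges, delete both glued faces → V=12, E=30, F=20.
Check: V − E + F = 12 − 30 + 20 = 2.

30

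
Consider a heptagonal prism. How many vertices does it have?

14

A prism on an n-gon has two n-gon bases and n rectangular sides: V = 2·7 = 14, E = 3·7 = 21, F = 7 + 2 = 9.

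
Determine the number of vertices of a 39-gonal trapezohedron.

The n-trapezohedron (dual of the n-antiprism) has V = 2·39 + 2 = 80, E = 4·39 = 156, F = 2·39 = 78.

80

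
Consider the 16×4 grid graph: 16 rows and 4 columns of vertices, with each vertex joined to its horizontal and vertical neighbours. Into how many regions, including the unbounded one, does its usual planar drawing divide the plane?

46

The grid has V = 16·4 = 64 vertices and E = 16·3 + 4·15 = 108 edges.
F = 2 − V + E = 2 − 64 + 108 = 46.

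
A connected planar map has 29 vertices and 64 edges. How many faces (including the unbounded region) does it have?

Euler's formula for a connected plane graph: V − E + F = 2, so F = 2 − 29 + 64 = 37.

37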